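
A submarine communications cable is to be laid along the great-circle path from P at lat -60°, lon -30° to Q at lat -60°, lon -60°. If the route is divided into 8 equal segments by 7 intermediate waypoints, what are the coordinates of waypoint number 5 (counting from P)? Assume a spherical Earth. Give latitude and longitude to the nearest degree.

From cos δ = sin φ₁ sin φ₂ + cos φ₁ cos φ₂ cos Δλ, the central angle is δ ≈ 0.260 rad (14.9°).
Interpolate at f = 5/8 with slerp weights a = sin((1−f)δ)/sin δ ≈ 0.379, b = sin(fδ)/sin δ ≈ 0.629.
p = a·p₁ + b·p₂ ≈ (0.321, -0.367, -0.873); φ = arcsin(p_z) ≈ -60.80°, λ = atan2(p_y, p_x) ≈ -48.81°.

≈ lat -61°, lon -49°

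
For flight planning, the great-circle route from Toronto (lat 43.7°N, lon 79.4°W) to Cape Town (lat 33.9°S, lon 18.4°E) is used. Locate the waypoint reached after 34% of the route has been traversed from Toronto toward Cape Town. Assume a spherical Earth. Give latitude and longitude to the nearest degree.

Write both endpoints as unit vectors p₁, p₂ with components (cos φ cos λ, cos φ sin λ, sin φ).
The central angle between the endpoints is δ = arccos(p₁·p₂) ≈ 2.056 rad (117.8°).
Interpolate at f = 0.34 with slerp weights a = sin((1−f)δ)/sin δ ≈ 1.105, b = sin(fδ)/sin δ ≈ 0.728.
p = a·p₁ + b·p₂ ≈ (0.720, -0.595, 0.358); φ = arcsin(p_z) ≈ 20.95°, λ = atan2(p_y, p_x) ≈ -39.55°.

≈ lat 21°N, lon 40°W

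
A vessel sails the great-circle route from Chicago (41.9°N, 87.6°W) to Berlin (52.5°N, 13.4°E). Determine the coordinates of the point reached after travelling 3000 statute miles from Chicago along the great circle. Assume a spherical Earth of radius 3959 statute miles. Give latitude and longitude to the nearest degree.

Write both endpoints as unit vectors p₁, p₂ with components (cos φ cos λ, cos φ sin λ, sin φ).
The central angle between the endpoints is δ = arccos(p₁·p₂) ≈ 1.111 rad (63.7°). The total great-circle distance is δ·R ≈ 1.111 × 3959 ≈ 4400 mi, so the target fraction is f = 3000/4400 ≈ 0.682.
Interpolate at f ≈ 0.682 with slerp weights a = sin((1−f)δ)/sin δ ≈ 0.386, b = sin(fδ)/sin δ ≈ 0.767.
p = a·p₁ + b·p₂ ≈ (0.466, -0.179, 0.866); φ = arcsin(p_z) ≈ 60.04°, λ = atan2(p_y, p_x) ≈ -21.03°.

≈ 60°N, 21°W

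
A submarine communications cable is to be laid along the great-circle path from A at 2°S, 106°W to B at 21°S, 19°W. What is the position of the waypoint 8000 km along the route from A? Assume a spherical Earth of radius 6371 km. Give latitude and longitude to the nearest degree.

≈ 20°S, 35°W

Write both endpoints as unit vectors p₁, p₂ with components (cos φ cos λ, cos φ sin λ, sin φ).
The central angle between the endpoints is δ = arccos(p₁·p₂) ≈ 1.509 rad (86.5°). The total great-circle distance is δ·R ≈ 1.509 × 6371 ≈ 9617 km, so the target fraction is f = 8000/9617 ≈ 0.832.
Interpolate at f ≈ 0.832 with slerp weights a = sin((1−f)δ)/sin δ ≈ 0.251, b = sin(fδ)/sin δ ≈ 0.953.
p = a·p₁ + b·p₂ ≈ (0.772, -0.531, -0.350); φ = arcsin(p_z) ≈ -20.50°, λ = atan2(p_y, p_x) ≈ -34.54°.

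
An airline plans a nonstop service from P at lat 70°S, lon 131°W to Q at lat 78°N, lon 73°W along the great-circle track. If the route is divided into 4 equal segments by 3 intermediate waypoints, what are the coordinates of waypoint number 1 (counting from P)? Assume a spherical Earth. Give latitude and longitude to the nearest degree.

≈ lat 33°S, lon 115°W

Convert each endpoint to a unit vector on the sphere (x = cos φ cos λ, y = cos φ sin λ, z = sin φ).
The central angle between the endpoints is δ = arccos(p₁·p₂) ≈ 2.650 rad (151.8°).
Interpolate at f = 1/4 with slerp weights a = sin((1−f)δ)/sin δ ≈ 1.937, b = sin(fδ)/sin δ ≈ 1.302.
p = a·p₁ + b·p₂ ≈ (-0.355, -0.759, -0.546); φ = arcsin(p_z) ≈ -33.08°, λ = atan2(p_y, p_x) ≈ -115.09°.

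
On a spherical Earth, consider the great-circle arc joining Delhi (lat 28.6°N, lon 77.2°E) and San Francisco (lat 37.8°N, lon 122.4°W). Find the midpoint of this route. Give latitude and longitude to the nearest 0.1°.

≈ lat 74.8°N, lon 140.4°E

Convert each endpoint to a unit vector on the sphere (x = cos φ cos λ, y = cos φ sin λ, z = sin φ).
The central angle between the endpoints is δ = arccos(p₁·p₂) ≈ 1.939 rad (111.1°).
Interpolate at f = 1/2 with slerp weights a = sin((1−f)δ)/sin δ ≈ 0.884, b = sin(fδ)/sin δ ≈ 0.884.
p = a·p₁ + b·p₂ ≈ (-0.202, 0.167, 0.965); φ = arcsin(p_z) ≈ 74.79°, λ = atan2(p_y, p_x) ≈ 140.45°.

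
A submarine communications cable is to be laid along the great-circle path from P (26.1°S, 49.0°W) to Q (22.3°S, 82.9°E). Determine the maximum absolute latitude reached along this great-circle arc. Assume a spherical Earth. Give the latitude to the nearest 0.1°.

The great circle lies in the plane with unit normal n̂ = (p₁ × p₂)/|p₁ × p₂|.
Here n̂_z ≈ +0.671; the vertex latitude is φ_max = arccos|n̂_z| ≈ 47.9°.
Check via Clairaut: cos φ_max = |cos φ₁| · sin C = cos(26.1°)·sin(131.7°) ≈ 0.671, again giving ≈ 47.9°.

≈ 47.9°S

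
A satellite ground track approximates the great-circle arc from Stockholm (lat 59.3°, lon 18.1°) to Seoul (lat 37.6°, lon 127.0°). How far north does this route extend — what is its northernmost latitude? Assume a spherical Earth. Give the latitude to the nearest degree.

The great circle lies in the plane with unit normal n̂ = (p₁ × p₂)/|p₁ × p₂|.
Here n̂_z ≈ +0.416; the vertex latitude is φ_max = arccos|n̂_z| ≈ 65.4°.
Check via Clairaut: cos φ_max = |cos φ₁| · sin C = cos(59.3°)·sin(54.6°) ≈ 0.416, again giving ≈ 65.4°.

≈ 65°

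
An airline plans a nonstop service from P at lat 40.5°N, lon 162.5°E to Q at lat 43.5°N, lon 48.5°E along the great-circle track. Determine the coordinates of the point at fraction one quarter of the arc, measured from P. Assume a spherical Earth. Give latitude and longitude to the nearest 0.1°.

≈ lat 52.9°N, lon 140.7°E

From cos δ = sin φ₁ sin φ₂ + cos φ₁ cos φ₂ cos Δλ, the central angle is δ ≈ 1.346 rad (77.1°).
Interpolate at f = 1/4 with slerp weights a = sin((1−f)δ)/sin δ ≈ 0.868, b = sin(fδ)/sin δ ≈ 0.339.
p = a·p₁ + b·p₂ ≈ (-0.467, 0.383, 0.797); φ = arcsin(p_z) ≈ 52.86°, λ = atan2(p_y, p_x) ≈ 140.67°.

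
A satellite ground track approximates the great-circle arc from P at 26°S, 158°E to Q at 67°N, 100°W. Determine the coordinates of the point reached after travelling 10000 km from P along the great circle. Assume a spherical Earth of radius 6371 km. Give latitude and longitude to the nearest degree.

≈ 54°N, 154°W

From cos δ = sin φ₁ sin φ₂ + cos φ₁ cos φ₂ cos Δλ, the central angle is δ ≈ 2.068 rad (118.5°). The total great-circle distance is δ·R ≈ 2.068 × 6371 ≈ 13172 km, so the target fraction is f = 10000/13172 ≈ 0.759.
Interpolate at f ≈ 0.759 with slerp weights a = sin((1−f)δ)/sin δ ≈ 0.543, b = sin(fδ)/sin δ ≈ 1.137.
p = a·p₁ + b·p₂ ≈ (-0.530, -0.255, 0.809); φ = arcsin(p_z) ≈ 53.99°, λ = atan2(p_y, p_x) ≈ -154.32°.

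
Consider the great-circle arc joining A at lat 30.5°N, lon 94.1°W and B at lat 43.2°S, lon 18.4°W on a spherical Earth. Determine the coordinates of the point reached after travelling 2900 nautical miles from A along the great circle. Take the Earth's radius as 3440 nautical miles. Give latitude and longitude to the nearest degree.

The haversine formula gives a central angle δ ≈ 1.764 rad (101.1°) between the endpoints. The total great-circle distance is δ·R ≈ 1.764 × 3440 ≈ 6069 nmi, so the target fraction is f = 2900/6069 ≈ 0.478.
Interpolate at f ≈ 0.478 with slerp weights a = sin((1−f)δ)/sin δ ≈ 0.812, b = sin(fδ)/sin δ ≈ 0.761.
p = a·p₁ + b·p₂ ≈ (0.476, -0.873, -0.109); φ = arcsin(p_z) ≈ -6.26°, λ = atan2(p_y, p_x) ≈ -61.37°.

≈ lat 6°S, lon 61°W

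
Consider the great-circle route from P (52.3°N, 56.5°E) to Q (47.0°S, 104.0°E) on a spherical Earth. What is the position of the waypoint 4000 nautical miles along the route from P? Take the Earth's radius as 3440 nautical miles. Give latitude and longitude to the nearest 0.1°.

≈ (9.4°S, 85.8°E)

Convert each endpoint to a unit vector on the sphere (x = cos φ cos λ, y = cos φ sin λ, z = sin φ).
The central angle between the endpoints is δ = arccos(p₁·p₂) ≈ 1.872 rad (107.3°). The total great-circle distance is δ·R ≈ 1.872 × 3440 ≈ 6441 nmi, so the target fraction is f = 4000/6441 ≈ 0.621.
Interpolate at f ≈ 0.621 with slerp weights a = sin((1−f)δ)/sin δ ≈ 0.682, b = sin(fδ)/sin δ ≈ 0.961.
p = a·p₁ + b·p₂ ≈ (0.072, 0.984, -0.163); φ = arcsin(p_z) ≈ -9.40°, λ = atan2(p_y, p_x) ≈ 85.84°.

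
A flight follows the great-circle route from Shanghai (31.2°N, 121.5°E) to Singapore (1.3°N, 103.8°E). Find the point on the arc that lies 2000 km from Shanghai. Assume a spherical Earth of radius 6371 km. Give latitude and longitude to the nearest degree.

≈ 16°N, 112°E

Write both endpoints as unit vectors p₁, p₂ with components (cos φ cos λ, cos φ sin λ, sin φ).
The central angle between the endpoints is δ = arccos(p₁·p₂) ≈ 0.598 rad (34.3°). The total great-circle distance is δ·R ≈ 0.598 × 6371 ≈ 3810 km, so the target fraction is f = 2000/3810 ≈ 0.525.
Interpolate at f ≈ 0.525 with slerp weights a = sin((1−f)δ)/sin δ ≈ 0.498, b = sin(fδ)/sin δ ≈ 0.548.
p = a·p₁ + b·p₂ ≈ (-0.353, 0.896, 0.270); φ = arcsin(p_z) ≈ 15.69°, λ = atan2(p_y, p_x) ≈ 111.53°.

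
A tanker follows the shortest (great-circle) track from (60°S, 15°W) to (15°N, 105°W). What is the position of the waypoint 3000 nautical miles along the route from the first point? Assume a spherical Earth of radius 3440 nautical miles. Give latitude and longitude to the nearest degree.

≈ (30°S, 77°W)

Write both endpoints as unit vectors p₁, p₂ with components (cos φ cos λ, cos φ sin λ, sin φ).
The central angle between the endpoints is δ = arccos(p₁·p₂) ≈ 1.797 rad (103.0°). The total great-circle distance is δ·R ≈ 1.797 × 3440 ≈ 6181 nmi, so the target fraction is f = 3000/6181 ≈ 0.485.
Interpolate at f ≈ 0.485 with slerp weights a = sin((1−f)δ)/sin δ ≈ 0.819, b = sin(fδ)/sin δ ≈ 0.786.
p = a·p₁ + b·p₂ ≈ (0.199, -0.839, -0.506); φ = arcsin(p_z) ≈ -30.41°, λ = atan2(p_y, p_x) ≈ -76.64°.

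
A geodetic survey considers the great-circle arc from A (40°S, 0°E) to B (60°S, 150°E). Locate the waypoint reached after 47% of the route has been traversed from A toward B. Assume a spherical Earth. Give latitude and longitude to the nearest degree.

≈ (73°S, 31°E)

The haversine formula gives a central angle δ ≈ 1.344 rad (77.0°) between the endpoints.
Interpolate at f = 0.47 with slerp weights a = sin((1−f)δ)/sin δ ≈ 0.671, b = sin(fδ)/sin δ ≈ 0.606.
p = a·p₁ + b·p₂ ≈ (0.251, 0.151, -0.956); φ = arcsin(p_z) ≈ -72.93°, λ = atan2(p_y, p_x) ≈ 31.07°.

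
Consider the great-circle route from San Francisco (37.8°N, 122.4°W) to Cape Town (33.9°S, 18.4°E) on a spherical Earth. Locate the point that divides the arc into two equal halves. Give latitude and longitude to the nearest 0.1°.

Write both endpoints as unit vectors p₁, p₂ with components (cos φ cos λ, cos φ sin λ, sin φ).
The central angle between the endpoints is δ = arccos(p₁·p₂) ≈ 2.587 rad (148.2°).
Interpolate at f = 1/2 with slerp weights a = sin((1−f)δ)/sin δ ≈ 1.826, b = sin(fδ)/sin δ ≈ 1.826.
p = a·p₁ + b·p₂ ≈ (0.665, -0.740, 0.101); φ = arcsin(p_z) ≈ 5.78°, λ = atan2(p_y, p_x) ≈ -48.05°.

≈ (5.8°N, 48.0°W)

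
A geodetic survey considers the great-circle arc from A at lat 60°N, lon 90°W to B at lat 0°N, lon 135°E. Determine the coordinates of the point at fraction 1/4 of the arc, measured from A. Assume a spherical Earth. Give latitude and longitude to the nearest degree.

≈ lat 67°N, lon 153°W

From cos δ = sin φ₁ sin φ₂ + cos φ₁ cos φ₂ cos Δλ, the central angle is δ ≈ 1.932 rad (110.7°).
Interpolate at f = 1/4 with slerp weights a = sin((1−f)δ)/sin δ ≈ 1.061, b = sin(fδ)/sin δ ≈ 0.497.
p = a·p₁ + b·p₂ ≈ (-0.351, -0.179, 0.919); φ = arcsin(p_z) ≈ 66.78°, λ = atan2(p_y, p_x) ≈ -152.93°.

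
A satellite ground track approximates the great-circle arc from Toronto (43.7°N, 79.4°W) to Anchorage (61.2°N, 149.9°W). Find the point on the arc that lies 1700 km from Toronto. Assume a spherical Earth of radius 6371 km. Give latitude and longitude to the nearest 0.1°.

Write both endpoints as unit vectors p₁, p₂ with components (cos φ cos λ, cos φ sin λ, sin φ).
The central angle between the endpoints is δ = arccos(p₁·p₂) ≈ 0.765 rad (43.8°). The total great-circle distance is δ·R ≈ 0.765 × 6371 ≈ 4871 km, so the target fraction is f = 1700/4871 ≈ 0.349.
Interpolate at f ≈ 0.349 with slerp weights a = sin((1−f)δ)/sin δ ≈ 0.690, b = sin(fδ)/sin δ ≈ 0.381.
p = a·p₁ + b·p₂ ≈ (-0.067, -0.582, 0.810); φ = arcsin(p_z) ≈ 54.13°, λ = atan2(p_y, p_x) ≈ -96.57°.

≈ 54.1°N, 96.6°W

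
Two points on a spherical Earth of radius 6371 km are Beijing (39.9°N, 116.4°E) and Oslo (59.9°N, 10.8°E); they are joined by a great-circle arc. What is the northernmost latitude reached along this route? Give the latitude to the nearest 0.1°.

The great circle lies in the plane with unit normal n̂ = (p₁ × p₂)/|p₁ × p₂|.
Here n̂_z ≈ -0.415; the vertex latitude is φ_max = arccos|n̂_z| ≈ 65.5°.

≈ 65.5°N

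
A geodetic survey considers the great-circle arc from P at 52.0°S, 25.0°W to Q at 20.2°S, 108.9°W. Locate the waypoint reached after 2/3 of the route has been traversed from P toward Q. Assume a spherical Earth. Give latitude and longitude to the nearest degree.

Write both endpoints as unit vectors p₁, p₂ with components (cos φ cos λ, cos φ sin λ, sin φ).
The central angle between the endpoints is δ = arccos(p₁·p₂) ≈ 1.231 rad (70.5°).
Interpolate at f = 2/3 with slerp weights a = sin((1−f)δ)/sin δ ≈ 0.423, b = sin(fδ)/sin δ ≈ 0.776.
p = a·p₁ + b·p₂ ≈ (0.000, -0.799, -0.601); φ = arcsin(p_z) ≈ -36.96°, λ = atan2(p_y, p_x) ≈ -89.99°.

≈ 37°S, 90°W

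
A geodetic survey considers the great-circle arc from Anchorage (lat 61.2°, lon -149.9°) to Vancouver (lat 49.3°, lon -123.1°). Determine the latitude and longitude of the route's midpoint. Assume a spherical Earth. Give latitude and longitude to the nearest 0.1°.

≈ lat 56.0°, lon -134.5°

The haversine formula gives a central angle δ ≈ 0.334 rad (19.1°) between the endpoints.
Interpolate at f = 1/2 with slerp weights a = sin((1−f)δ)/sin δ ≈ 0.507, b = sin(fδ)/sin δ ≈ 0.507.
p = a·p₁ + b·p₂ ≈ (-0.392, -0.399, 0.829); φ = arcsin(p_z) ≈ 55.97°, λ = atan2(p_y, p_x) ≈ -134.45°.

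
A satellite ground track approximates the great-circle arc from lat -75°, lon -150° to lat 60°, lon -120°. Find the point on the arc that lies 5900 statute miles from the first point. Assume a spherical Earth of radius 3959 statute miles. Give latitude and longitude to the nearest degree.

Convert each endpoint to a unit vector on the sphere (x = cos φ cos λ, y = cos φ sin λ, z = sin φ).
The central angle between the endpoints is δ = arccos(p₁·p₂) ≈ 2.381 rad (136.4°). The total great-circle distance is δ·R ≈ 2.381 × 3959 ≈ 9426 mi, so the target fraction is f = 5900/9426 ≈ 0.626.
Interpolate at f ≈ 0.626 with slerp weights a = sin((1−f)δ)/sin δ ≈ 1.128, b = sin(fδ)/sin δ ≈ 1.446.
p = a·p₁ + b·p₂ ≈ (-0.614, -0.772, 0.163); φ = arcsin(p_z) ≈ 9.37°, λ = atan2(p_y, p_x) ≈ -128.51°.

≈ lat 9°, lon -129°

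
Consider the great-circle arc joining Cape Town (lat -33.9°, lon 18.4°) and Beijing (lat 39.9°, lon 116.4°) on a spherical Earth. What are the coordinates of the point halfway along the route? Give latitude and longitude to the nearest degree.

≈ lat 5°, lon 65°

Write both endpoints as unit vectors p₁, p₂ with components (cos φ cos λ, cos φ sin λ, sin φ).
The central angle between the endpoints is δ = arccos(p₁·p₂) ≈ 2.034 rad (116.5°).
Interpolate at f = 1/2 with slerp weights a = sin((1−f)δ)/sin δ ≈ 0.950, b = sin(fδ)/sin δ ≈ 0.950.
p = a·p₁ + b·p₂ ≈ (0.424, 0.902, 0.080); φ = arcsin(p_z) ≈ 4.56°, λ = atan2(p_y, p_x) ≈ 64.81°.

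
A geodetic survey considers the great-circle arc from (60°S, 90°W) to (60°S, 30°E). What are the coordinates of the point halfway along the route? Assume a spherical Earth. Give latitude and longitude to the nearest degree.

≈ (74°S, 30°W)

Convert each endpoint to a unit vector on the sphere (x = cos φ cos λ, y = cos φ sin λ, z = sin φ).
The central angle between the endpoints is δ = arccos(p₁·p₂) ≈ 0.896 rad (51.3°).
Interpolate at f = 1/2 with slerp weights a = sin((1−f)δ)/sin δ ≈ 0.555, b = sin(fδ)/sin δ ≈ 0.555.
p = a·p₁ + b·p₂ ≈ (0.240, -0.139, -0.961); φ = arcsin(p_z) ≈ -73.90°, λ = atan2(p_y, p_x) ≈ -30.00°.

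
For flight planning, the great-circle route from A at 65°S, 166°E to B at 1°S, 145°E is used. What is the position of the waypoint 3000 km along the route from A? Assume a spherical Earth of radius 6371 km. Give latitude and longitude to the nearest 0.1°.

Write both endpoints as unit vectors p₁, p₂ with components (cos φ cos λ, cos φ sin λ, sin φ).
The central angle between the endpoints is δ = arccos(p₁·p₂) ≈ 1.148 rad (65.8°). The total great-circle distance is δ·R ≈ 1.148 × 6371 ≈ 7314 km, so the target fraction is f = 3000/7314 ≈ 0.410.
Interpolate at f ≈ 0.410 with slerp weights a = sin((1−f)δ)/sin δ ≈ 0.687, b = sin(fδ)/sin δ ≈ 0.497.
p = a·p₁ + b·p₂ ≈ (-0.689, 0.356, -0.631); φ = arcsin(p_z) ≈ -39.15°, λ = atan2(p_y, p_x) ≈ 152.71°.

≈ 39.2°S, 152.7°E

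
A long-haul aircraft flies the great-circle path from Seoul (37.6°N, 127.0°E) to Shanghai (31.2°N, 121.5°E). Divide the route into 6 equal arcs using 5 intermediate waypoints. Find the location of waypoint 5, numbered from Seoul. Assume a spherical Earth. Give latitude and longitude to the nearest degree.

The haversine formula gives a central angle δ ≈ 0.137 rad (7.8°) between the endpoints.
Interpolate at f = 5/6 with slerp weights a = sin((1−f)δ)/sin δ ≈ 0.167, b = sin(fδ)/sin δ ≈ 0.834.
p = a·p₁ + b·p₂ ≈ (-0.453, 0.714, 0.534); φ = arcsin(p_z) ≈ 32.28°, λ = atan2(p_y, p_x) ≈ 122.36°.

≈ (32°N, 122°E)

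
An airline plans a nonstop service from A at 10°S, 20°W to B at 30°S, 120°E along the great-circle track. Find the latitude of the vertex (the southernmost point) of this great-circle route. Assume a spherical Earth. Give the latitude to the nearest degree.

The great circle lies in the plane with unit normal n̂ = (p₁ × p₂)/|p₁ × p₂|.
Here n̂_z ≈ +0.665; the vertex latitude is φ_max = arccos|n̂_z| ≈ 48.3°.

≈ 48°S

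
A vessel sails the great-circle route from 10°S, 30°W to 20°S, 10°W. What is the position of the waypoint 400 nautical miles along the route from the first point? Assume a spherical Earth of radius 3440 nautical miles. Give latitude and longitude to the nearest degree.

From cos δ = sin φ₁ sin φ₂ + cos φ₁ cos φ₂ cos Δλ, the central angle is δ ≈ 0.379 rad (21.7°). The total great-circle distance is δ·R ≈ 0.379 × 3440 ≈ 1304 nmi, so the target fraction is f = 400/1304 ≈ 0.307.
Interpolate at f ≈ 0.307 with slerp weights a = sin((1−f)δ)/sin δ ≈ 0.702, b = sin(fδ)/sin δ ≈ 0.313.
p = a·p₁ + b·p₂ ≈ (0.889, -0.397, -0.229); φ = arcsin(p_z) ≈ -13.25°, λ = atan2(p_y, p_x) ≈ -24.06°.

≈ 13°S, 24°W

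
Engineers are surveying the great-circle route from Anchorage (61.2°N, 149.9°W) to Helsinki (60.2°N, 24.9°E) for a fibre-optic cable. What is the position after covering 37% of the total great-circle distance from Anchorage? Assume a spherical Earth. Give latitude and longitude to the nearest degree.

Convert each endpoint to a unit vector on the sphere (x = cos φ cos λ, y = cos φ sin λ, z = sin φ).
The central angle between the endpoints is δ = arccos(p₁·p₂) ≈ 1.022 rad (58.5°).
Interpolate at f = 0.37 with slerp weights a = sin((1−f)δ)/sin δ ≈ 0.704, b = sin(fδ)/sin δ ≈ 0.433.
p = a·p₁ + b·p₂ ≈ (-0.098, -0.079, 0.992); φ = arcsin(p_z) ≈ 82.74°, λ = atan2(p_y, p_x) ≈ -141.02°.

≈ 83°N, 141°W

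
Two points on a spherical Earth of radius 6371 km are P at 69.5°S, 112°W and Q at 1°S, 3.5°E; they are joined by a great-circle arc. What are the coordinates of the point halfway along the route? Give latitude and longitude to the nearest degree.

From cos δ = sin φ₁ sin φ₂ + cos φ₁ cos φ₂ cos Δλ, the central angle is δ ≈ 1.706 rad (97.7°).
Interpolate at f = 1/2 with slerp weights a = sin((1−f)δ)/sin δ ≈ 0.760, b = sin(fδ)/sin δ ≈ 0.760.
p = a·p₁ + b·p₂ ≈ (0.659, -0.200, -0.725); φ = arcsin(p_z) ≈ -46.48°, λ = atan2(p_y, p_x) ≈ -16.92°.

≈ 46°S, 17°W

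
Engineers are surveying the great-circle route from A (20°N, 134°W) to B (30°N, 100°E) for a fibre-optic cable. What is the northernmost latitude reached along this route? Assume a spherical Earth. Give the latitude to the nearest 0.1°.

≈ 46.2°N

The great circle lies in the plane with unit normal n̂ = (p₁ × p₂)/|p₁ × p₂|.
Here n̂_z ≈ -0.692; the vertex latitude is φ_max = arccos|n̂_z| ≈ 46.2°.
Check via Clairaut: cos φ_max = |cos φ₁| · sin C = cos(20.0°)·sin(47.4°) ≈ 0.692, again giving ≈ 46.2°.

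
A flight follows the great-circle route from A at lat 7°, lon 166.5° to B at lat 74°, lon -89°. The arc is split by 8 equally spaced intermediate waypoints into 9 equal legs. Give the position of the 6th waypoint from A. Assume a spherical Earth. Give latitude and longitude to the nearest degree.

≈ lat 61°, lon -165°

Convert each endpoint to a unit vector on the sphere (x = cos φ cos λ, y = cos φ sin λ, z = sin φ).
The central angle between the endpoints is δ = arccos(p₁·p₂) ≈ 1.522 rad (87.2°).
Interpolate at f = 6/9 with slerp weights a = sin((1−f)δ)/sin δ ≈ 0.486, b = sin(fδ)/sin δ ≈ 0.850.
p = a·p₁ + b·p₂ ≈ (-0.465, -0.122, 0.877); φ = arcsin(p_z) ≈ 61.25°, λ = atan2(p_y, p_x) ≈ -165.35°.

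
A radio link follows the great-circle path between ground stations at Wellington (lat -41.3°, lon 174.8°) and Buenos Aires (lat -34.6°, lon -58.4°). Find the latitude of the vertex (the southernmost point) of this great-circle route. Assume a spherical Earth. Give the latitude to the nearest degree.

≈ -60°

The great circle lies in the plane with unit normal n̂ = (p₁ × p₂)/|p₁ × p₂|.
Here n̂_z ≈ +0.495; the vertex latitude is φ_max = arccos|n̂_z| ≈ 60.3°.
Check via Clairaut: cos φ_max = |cos φ₁| · sin C = cos(41.3°)·sin(138.8°) ≈ 0.495, again giving ≈ 60.3°.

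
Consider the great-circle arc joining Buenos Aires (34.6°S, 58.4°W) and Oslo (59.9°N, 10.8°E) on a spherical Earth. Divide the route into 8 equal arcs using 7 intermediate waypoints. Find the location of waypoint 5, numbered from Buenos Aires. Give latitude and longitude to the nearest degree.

≈ 27°N, 27°W

Convert each endpoint to a unit vector on the sphere (x = cos φ cos λ, y = cos φ sin λ, z = sin φ).
The central angle between the endpoints is δ = arccos(p₁·p₂) ≈ 1.923 rad (110.2°).
Interpolate at f = 5/8 with slerp weights a = sin((1−f)δ)/sin δ ≈ 0.703, b = sin(fδ)/sin δ ≈ 0.994.
p = a·p₁ + b·p₂ ≈ (0.793, -0.400, 0.460); φ = arcsin(p_z) ≈ 27.40°, λ = atan2(p_y, p_x) ≈ -26.75°.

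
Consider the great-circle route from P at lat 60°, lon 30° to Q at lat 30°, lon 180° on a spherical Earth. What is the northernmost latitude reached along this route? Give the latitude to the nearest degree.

The great circle lies in the plane with unit normal n̂ = (p₁ × p₂)/|p₁ × p₂|.
Here n̂_z ≈ +0.217; the vertex latitude is φ_max = arccos|n̂_z| ≈ 77.5°.
Check via Clairaut: cos φ_max = |cos φ₁| · sin C = cos(60.0°)·sin(25.7°) ≈ 0.217, again giving ≈ 77.5°.

≈ 77°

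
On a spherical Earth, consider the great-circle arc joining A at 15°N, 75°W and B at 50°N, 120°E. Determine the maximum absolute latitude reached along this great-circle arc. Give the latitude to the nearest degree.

The great circle lies in the plane with unit normal n̂ = (p₁ × p₂)/|p₁ × p₂|.
Here n̂_z ≈ -0.175; the vertex latitude is φ_max = arccos|n̂_z| ≈ 79.9°.
Check via Clairaut: cos φ_max = |cos φ₁| · sin C = cos(15.0°)·sin(10.5°) ≈ 0.175, again giving ≈ 79.9°.

≈ 80°N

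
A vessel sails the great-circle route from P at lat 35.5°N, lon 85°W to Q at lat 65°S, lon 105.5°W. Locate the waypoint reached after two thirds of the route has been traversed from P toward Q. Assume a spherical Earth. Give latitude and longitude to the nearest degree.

≈ lat 32°S, lon 94°W

Convert each endpoint to a unit vector on the sphere (x = cos φ cos λ, y = cos φ sin λ, z = sin φ).
The central angle between the endpoints is δ = arccos(p₁·p₂) ≈ 1.776 rad (101.8°).
Interpolate at f = 2/3 with slerp weights a = sin((1−f)δ)/sin δ ≈ 0.570, b = sin(fδ)/sin δ ≈ 0.946.
p = a·p₁ + b·p₂ ≈ (-0.066, -0.848, -0.526); φ = arcsin(p_z) ≈ -31.76°, λ = atan2(p_y, p_x) ≈ -94.48°.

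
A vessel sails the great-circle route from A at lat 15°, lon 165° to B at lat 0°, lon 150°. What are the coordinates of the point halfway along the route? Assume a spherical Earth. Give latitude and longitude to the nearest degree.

≈ lat 8°, lon 157°

From cos δ = sin φ₁ sin φ₂ + cos φ₁ cos φ₂ cos Δλ, the central angle is δ ≈ 0.368 rad (21.1°).
Interpolate at f = 1/2 with slerp weights a = sin((1−f)δ)/sin δ ≈ 0.509, b = sin(fδ)/sin δ ≈ 0.509.
p = a·p₁ + b·p₂ ≈ (-0.915, 0.381, 0.132); φ = arcsin(p_z) ≈ 7.56°, λ = atan2(p_y, p_x) ≈ 157.37°.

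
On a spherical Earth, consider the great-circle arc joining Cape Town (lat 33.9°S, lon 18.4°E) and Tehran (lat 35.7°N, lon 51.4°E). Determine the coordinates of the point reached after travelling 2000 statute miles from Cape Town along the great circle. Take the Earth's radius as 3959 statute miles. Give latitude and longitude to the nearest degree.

≈ lat 7°S, lon 31°E

From cos δ = sin φ₁ sin φ₂ + cos φ₁ cos φ₂ cos Δλ, the central angle is δ ≈ 1.329 rad (76.1°). The total great-circle distance is δ·R ≈ 1.329 × 3959 ≈ 5260 mi, so the target fraction is f = 2000/5260 ≈ 0.380.
Interpolate at f ≈ 0.380 with slerp weights a = sin((1−f)δ)/sin δ ≈ 0.756, b = sin(fδ)/sin δ ≈ 0.499.
p = a·p₁ + b·p₂ ≈ (0.848, 0.514, -0.130); φ = arcsin(p_z) ≈ -7.50°, λ = atan2(p_y, p_x) ≈ 31.25°.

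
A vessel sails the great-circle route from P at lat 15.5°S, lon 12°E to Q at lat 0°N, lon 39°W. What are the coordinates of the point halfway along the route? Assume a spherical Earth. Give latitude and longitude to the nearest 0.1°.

≈ lat 8.6°S, lon 14.0°W

Write both endpoints as unit vectors p₁, p₂ with components (cos φ cos λ, cos φ sin λ, sin φ).
The central angle between the endpoints is δ = arccos(p₁·p₂) ≈ 0.919 rad (52.7°).
Interpolate at f = 1/2 with slerp weights a = sin((1−f)δ)/sin δ ≈ 0.558, b = sin(fδ)/sin δ ≈ 0.558.
p = a·p₁ + b·p₂ ≈ (0.959, -0.239, -0.149); φ = arcsin(p_z) ≈ -8.57°, λ = atan2(p_y, p_x) ≈ -14.01°.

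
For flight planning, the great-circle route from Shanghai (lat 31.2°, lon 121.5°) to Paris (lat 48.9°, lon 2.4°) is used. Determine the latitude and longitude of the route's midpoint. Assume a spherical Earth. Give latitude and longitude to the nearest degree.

≈ lat 58°, lon 75°

Convert each endpoint to a unit vector on the sphere (x = cos φ cos λ, y = cos φ sin λ, z = sin φ).
The central angle between the endpoints is δ = arccos(p₁·p₂) ≈ 1.454 rad (83.3°).
Interpolate at f = 1/2 with slerp weights a = sin((1−f)δ)/sin δ ≈ 0.669, b = sin(fδ)/sin δ ≈ 0.669.
p = a·p₁ + b·p₂ ≈ (0.140, 0.506, 0.851); φ = arcsin(p_z) ≈ 58.30°, λ = atan2(p_y, p_x) ≈ 74.50°.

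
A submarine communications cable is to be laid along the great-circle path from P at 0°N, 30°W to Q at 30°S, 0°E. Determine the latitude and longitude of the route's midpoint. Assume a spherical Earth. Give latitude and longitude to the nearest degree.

Convert each endpoint to a unit vector on the sphere (x = cos φ cos λ, y = cos φ sin λ, z = sin φ).
The central angle between the endpoints is δ = arccos(p₁·p₂) ≈ 0.723 rad (41.4°).
Interpolate at f = 1/2 with slerp weights a = sin((1−f)δ)/sin δ ≈ 0.535, b = sin(fδ)/sin δ ≈ 0.535.
p = a·p₁ + b·p₂ ≈ (0.926, -0.267, -0.267); φ = arcsin(p_z) ≈ -15.50°, λ = atan2(p_y, p_x) ≈ -16.10°.

≈ 16°S, 16°W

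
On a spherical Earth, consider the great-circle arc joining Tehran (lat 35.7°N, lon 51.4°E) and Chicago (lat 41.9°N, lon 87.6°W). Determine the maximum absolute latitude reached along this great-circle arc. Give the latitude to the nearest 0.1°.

The great circle lies in the plane with unit normal n̂ = (p₁ × p₂)/|p₁ × p₂|.
Here n̂_z ≈ -0.397; the vertex latitude is φ_max = arccos|n̂_z| ≈ 66.6°.
Check via Clairaut: cos φ_max = |cos φ₁| · sin C = cos(35.7°)·sin(29.3°) ≈ 0.397, again giving ≈ 66.6°.

≈ 66.6°N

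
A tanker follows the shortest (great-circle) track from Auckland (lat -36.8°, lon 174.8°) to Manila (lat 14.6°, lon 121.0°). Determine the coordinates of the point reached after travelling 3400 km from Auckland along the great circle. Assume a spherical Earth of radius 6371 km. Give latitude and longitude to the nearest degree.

The haversine formula gives a central angle δ ≈ 1.259 rad (72.1°) between the endpoints. The total great-circle distance is δ·R ≈ 1.259 × 6371 ≈ 8022 km, so the target fraction is f = 3400/8022 ≈ 0.424.
Interpolate at f ≈ 0.424 with slerp weights a = sin((1−f)δ)/sin δ ≈ 0.697, b = sin(fδ)/sin δ ≈ 0.534.
p = a·p₁ + b·p₂ ≈ (-0.822, 0.494, -0.283); φ = arcsin(p_z) ≈ -16.43°, λ = atan2(p_y, p_x) ≈ 149.01°.

≈ lat -16°, lon 149°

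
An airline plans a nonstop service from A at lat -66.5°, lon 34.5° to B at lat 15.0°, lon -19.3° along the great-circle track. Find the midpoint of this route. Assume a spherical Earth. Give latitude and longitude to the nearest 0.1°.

≈ lat -27.9°, lon -4.3°

Write both endpoints as unit vectors p₁, p₂ with components (cos φ cos λ, cos φ sin λ, sin φ).
The central angle between the endpoints is δ = arccos(p₁·p₂) ≈ 1.581 rad (90.6°).
Interpolate at f = 1/2 with slerp weights a = sin((1−f)δ)/sin δ ≈ 0.711, b = sin(fδ)/sin δ ≈ 0.711.
p = a·p₁ + b·p₂ ≈ (0.881, -0.066, -0.468); φ = arcsin(p_z) ≈ -27.89°, λ = atan2(p_y, p_x) ≈ -4.31°.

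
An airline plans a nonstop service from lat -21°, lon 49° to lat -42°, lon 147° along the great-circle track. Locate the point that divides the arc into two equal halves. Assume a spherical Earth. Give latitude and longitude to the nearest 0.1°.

From cos δ = sin φ₁ sin φ₂ + cos φ₁ cos φ₂ cos Δλ, the central angle is δ ≈ 1.427 rad (81.8°).
Interpolate at f = 1/2 with slerp weights a = sin((1−f)δ)/sin δ ≈ 0.661, b = sin(fδ)/sin δ ≈ 0.661.
p = a·p₁ + b·p₂ ≈ (-0.007, 0.734, -0.680); φ = arcsin(p_z) ≈ -42.81°, λ = atan2(p_y, p_x) ≈ 90.56°.

≈ lat -42.8°, lon 90.6°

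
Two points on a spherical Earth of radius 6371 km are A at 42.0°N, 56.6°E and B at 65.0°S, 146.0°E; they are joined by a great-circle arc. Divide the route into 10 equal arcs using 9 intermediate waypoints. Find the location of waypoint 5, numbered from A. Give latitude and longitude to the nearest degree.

From cos δ = sin φ₁ sin φ₂ + cos φ₁ cos φ₂ cos Δλ, the central angle is δ ≈ 2.218 rad (127.1°).
Interpolate at f = 5/10 with slerp weights a = sin((1−f)δ)/sin δ ≈ 1.122, b = sin(fδ)/sin δ ≈ 1.122.
p = a·p₁ + b·p₂ ≈ (0.066, 0.962, -0.266); φ = arcsin(p_z) ≈ -15.44°, λ = atan2(p_y, p_x) ≈ 86.08°.

≈ 15°S, 86°E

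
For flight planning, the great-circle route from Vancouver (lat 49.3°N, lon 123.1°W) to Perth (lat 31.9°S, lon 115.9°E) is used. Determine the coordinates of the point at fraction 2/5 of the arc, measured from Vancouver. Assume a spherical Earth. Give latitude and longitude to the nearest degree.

Write both endpoints as unit vectors p₁, p₂ with components (cos φ cos λ, cos φ sin λ, sin φ).
The central angle between the endpoints is δ = arccos(p₁·p₂) ≈ 2.326 rad (133.3°).
Interpolate at f = 2/5 with slerp weights a = sin((1−f)δ)/sin δ ≈ 1.353, b = sin(fδ)/sin δ ≈ 1.102.
p = a·p₁ + b·p₂ ≈ (-0.890, 0.102, 0.443); φ = arcsin(p_z) ≈ 26.33°, λ = atan2(p_y, p_x) ≈ 173.44°.

≈ lat 26°N, lon 173°E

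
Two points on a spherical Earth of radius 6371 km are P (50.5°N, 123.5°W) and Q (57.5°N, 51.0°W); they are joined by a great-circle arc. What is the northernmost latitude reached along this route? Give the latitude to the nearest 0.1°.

The great circle lies in the plane with unit normal n̂ = (p₁ × p₂)/|p₁ × p₂|.
Here n̂_z ≈ +0.496; the vertex latitude is φ_max = arccos|n̂_z| ≈ 60.3°.
Check via Clairaut: cos φ_max = |cos φ₁| · sin C = cos(50.5°)·sin(51.2°) ≈ 0.496, again giving ≈ 60.3°.

≈ 60.3°N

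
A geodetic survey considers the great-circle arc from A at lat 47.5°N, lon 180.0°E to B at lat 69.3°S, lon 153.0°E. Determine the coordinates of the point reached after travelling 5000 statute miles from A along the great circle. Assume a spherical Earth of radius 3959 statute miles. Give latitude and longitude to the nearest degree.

≈ lat 24°S, lon 169°E

From cos δ = sin φ₁ sin φ₂ + cos φ₁ cos φ₂ cos Δλ, the central angle is δ ≈ 2.068 rad (118.5°). The total great-circle distance is δ·R ≈ 2.068 × 3959 ≈ 8187 mi, so the target fraction is f = 5000/8187 ≈ 0.611.
Interpolate at f ≈ 0.611 with slerp weights a = sin((1−f)δ)/sin δ ≈ 0.820, b = sin(fδ)/sin δ ≈ 1.084.
p = a·p₁ + b·p₂ ≈ (-0.896, 0.174, -0.410); φ = arcsin(p_z) ≈ -24.18°, λ = atan2(p_y, p_x) ≈ 169.00°.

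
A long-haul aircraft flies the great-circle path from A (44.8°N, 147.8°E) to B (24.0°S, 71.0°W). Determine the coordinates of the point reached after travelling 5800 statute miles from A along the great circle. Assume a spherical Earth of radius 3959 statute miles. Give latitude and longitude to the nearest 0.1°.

Write both endpoints as unit vectors p₁, p₂ with components (cos φ cos λ, cos φ sin λ, sin φ).
The central angle between the endpoints is δ = arccos(p₁·p₂) ≈ 2.485 rad (142.4°). The total great-circle distance is δ·R ≈ 2.485 × 3959 ≈ 9836 mi, so the target fraction is f = 5800/9836 ≈ 0.590.
Interpolate at f ≈ 0.590 with slerp weights a = sin((1−f)δ)/sin δ ≈ 1.395, b = sin(fδ)/sin δ ≈ 1.628.
p = a·p₁ + b·p₂ ≈ (-0.353, -0.879, 0.321); φ = arcsin(p_z) ≈ 18.70°, λ = atan2(p_y, p_x) ≈ -111.89°.

≈ (18.7°N, 111.9°W)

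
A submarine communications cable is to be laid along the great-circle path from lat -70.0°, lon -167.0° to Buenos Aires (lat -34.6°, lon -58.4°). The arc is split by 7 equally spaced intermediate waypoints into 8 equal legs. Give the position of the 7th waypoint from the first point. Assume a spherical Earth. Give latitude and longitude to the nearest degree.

≈ lat -42°, lon -62°

Write both endpoints as unit vectors p₁, p₂ with components (cos φ cos λ, cos φ sin λ, sin φ).
The central angle between the endpoints is δ = arccos(p₁·p₂) ≈ 1.111 rad (63.7°).
Interpolate at f = 7/8 with slerp weights a = sin((1−f)δ)/sin δ ≈ 0.154, b = sin(fδ)/sin δ ≈ 0.922.
p = a·p₁ + b·p₂ ≈ (0.346, -0.658, -0.669); φ = arcsin(p_z) ≈ -41.96°, λ = atan2(p_y, p_x) ≈ -62.26°.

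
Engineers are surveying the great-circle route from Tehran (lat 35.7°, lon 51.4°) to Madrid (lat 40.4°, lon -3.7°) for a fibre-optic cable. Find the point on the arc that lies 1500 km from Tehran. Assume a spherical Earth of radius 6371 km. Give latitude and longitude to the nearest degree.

Convert each endpoint to a unit vector on the sphere (x = cos φ cos λ, y = cos φ sin λ, z = sin φ).
The central angle between the endpoints is δ = arccos(p₁·p₂) ≈ 0.749 rad (42.9°). The total great-circle distance is δ·R ≈ 0.749 × 6371 ≈ 4775 km, so the target fraction is f = 1500/4775 ≈ 0.314.
Interpolate at f ≈ 0.314 with slerp weights a = sin((1−f)δ)/sin δ ≈ 0.722, b = sin(fδ)/sin δ ≈ 0.342.
p = a·p₁ + b·p₂ ≈ (0.626, 0.441, 0.643); φ = arcsin(p_z) ≈ 40.02°, λ = atan2(p_y, p_x) ≈ 35.18°.

≈ lat 40°, lon 35°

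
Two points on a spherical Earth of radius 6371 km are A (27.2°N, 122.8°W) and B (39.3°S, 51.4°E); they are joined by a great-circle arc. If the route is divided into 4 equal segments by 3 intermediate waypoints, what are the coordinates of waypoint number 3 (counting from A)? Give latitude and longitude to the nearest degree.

≈ (71°S, 3°W)

Convert each endpoint to a unit vector on the sphere (x = cos φ cos λ, y = cos φ sin λ, z = sin φ).
The central angle between the endpoints is δ = arccos(p₁·p₂) ≈ 2.914 rad (167.0°).
Interpolate at f = 3/4 with slerp weights a = sin((1−f)δ)/sin δ ≈ 2.953, b = sin(fδ)/sin δ ≈ 3.624.
p = a·p₁ + b·p₂ ≈ (0.326, -0.017, -0.945); φ = arcsin(p_z) ≈ -70.92°, λ = atan2(p_y, p_x) ≈ -2.91°.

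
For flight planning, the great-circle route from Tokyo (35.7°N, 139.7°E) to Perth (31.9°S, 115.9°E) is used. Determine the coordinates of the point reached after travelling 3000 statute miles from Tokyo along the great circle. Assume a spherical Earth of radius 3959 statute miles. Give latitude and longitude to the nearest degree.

≈ 6°S, 125°E

From cos δ = sin φ₁ sin φ₂ + cos φ₁ cos φ₂ cos Δλ, the central angle is δ ≈ 1.242 rad (71.2°). The total great-circle distance is δ·R ≈ 1.242 × 3959 ≈ 4919 mi, so the target fraction is f = 3000/4919 ≈ 0.610.
Interpolate at f ≈ 0.610 with slerp weights a = sin((1−f)δ)/sin δ ≈ 0.492, b = sin(fδ)/sin δ ≈ 0.726.
p = a·p₁ + b·p₂ ≈ (-0.574, 0.813, -0.096); φ = arcsin(p_z) ≈ -5.53°, λ = atan2(p_y, p_x) ≈ 125.23°.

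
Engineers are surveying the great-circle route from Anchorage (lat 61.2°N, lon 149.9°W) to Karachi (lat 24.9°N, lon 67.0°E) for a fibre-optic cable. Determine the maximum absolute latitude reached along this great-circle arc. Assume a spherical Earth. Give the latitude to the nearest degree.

The great circle lies in the plane with unit normal n̂ = (p₁ × p₂)/|p₁ × p₂|.
Here n̂_z ≈ -0.262; the vertex latitude is φ_max = arccos|n̂_z| ≈ 74.8°.
Check via Clairaut: cos φ_max = |cos φ₁| · sin C = cos(61.2°)·sin(33.0°) ≈ 0.262, again giving ≈ 74.8°.

≈ 75°N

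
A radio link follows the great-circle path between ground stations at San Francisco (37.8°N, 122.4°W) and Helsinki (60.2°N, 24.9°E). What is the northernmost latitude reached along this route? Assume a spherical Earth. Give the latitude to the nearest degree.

≈ 77°N

The great circle lies in the plane with unit normal n̂ = (p₁ × p₂)/|p₁ × p₂|.
Here n̂_z ≈ +0.217; the vertex latitude is φ_max = arccos|n̂_z| ≈ 77.5°.
Check via Clairaut: cos φ_max = |cos φ₁| · sin C = cos(37.8°)·sin(15.9°) ≈ 0.217, again giving ≈ 77.5°.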